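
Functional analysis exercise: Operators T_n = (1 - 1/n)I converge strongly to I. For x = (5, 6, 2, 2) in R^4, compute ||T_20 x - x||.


T_20 x - x = (1 - 1/20)x - x = -x/20
||x|| = sqrt(69) = 8.3066
||T_20 x - x|| = ||x||/20 = 8.3066/20 = 0.4153

0.4153


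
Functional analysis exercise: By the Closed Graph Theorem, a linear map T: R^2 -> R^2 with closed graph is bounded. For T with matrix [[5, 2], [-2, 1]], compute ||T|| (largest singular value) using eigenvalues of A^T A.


A^T A = [[29, 8], [8, 5]]
trace(A^T A) = 34, det(A^T A) = 81
discriminant = 34^2 - 4*81 = 832
Largest eigenvalue of A^T A = (trace + sqrt(disc))/2 = 31.4222
||T|| = sqrt(31.4222) = 5.6056

5.6056


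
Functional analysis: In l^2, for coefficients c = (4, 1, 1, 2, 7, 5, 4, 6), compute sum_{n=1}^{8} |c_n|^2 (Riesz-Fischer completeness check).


sum |c_n|^2 = 4^2 + 1^2 + 1^2 + 2^2 + 7^2 + 5^2 + 4^2 + 6^2
= 16 + 1 + 1 + 4 + 49 + 25 + 16 + 36
= 148

148


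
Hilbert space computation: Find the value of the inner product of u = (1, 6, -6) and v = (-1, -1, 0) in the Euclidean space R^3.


Computing the standard inner product <u, v> = sum u_i * v_i
= 1*-1 + 6*-1 + -6*0
= -1 + -6 + 0
= -7

-7


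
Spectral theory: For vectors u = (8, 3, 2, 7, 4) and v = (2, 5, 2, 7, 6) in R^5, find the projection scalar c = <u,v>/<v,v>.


Computing <u,v> = 8*2 + 3*5 + 2*2 + 7*7 + 4*6 = 108
Computing <v,v> = 2^2 + 5^2 + 2^2 + 7^2 + 6^2 = 118
Projection coefficient = 108/118 = 0.9153

0.9153


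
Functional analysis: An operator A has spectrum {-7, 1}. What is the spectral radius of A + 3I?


Spectrum of A + 3I = {-4, 4}
Spectral radius = max |lambda| over the shifted spectrum
= max(4, 4) = 4

4


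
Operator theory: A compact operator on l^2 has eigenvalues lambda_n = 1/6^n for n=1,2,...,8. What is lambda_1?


The eigenvalue formula gives lambda_1 = 1/6^1
= 1/6
= 0.1667

0.1667


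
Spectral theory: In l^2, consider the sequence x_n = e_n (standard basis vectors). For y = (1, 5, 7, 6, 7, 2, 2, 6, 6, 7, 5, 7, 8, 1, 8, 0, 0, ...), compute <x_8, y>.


x_8 = e_8 is the standard basis vector with 1 in position 8.
<x_8, y> = y_8 = 6
As n -> infinity, <x_n, y> -> 0, confirming weak convergence of (x_n) to 0.

6


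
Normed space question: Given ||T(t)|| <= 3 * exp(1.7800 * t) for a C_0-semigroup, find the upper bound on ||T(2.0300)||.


||T(2.0300)|| <= 3 * exp(1.7800 * 2.0300)
= 3 * exp(3.6134)
= 3 * 37.0920
= 111.2759

111.2759


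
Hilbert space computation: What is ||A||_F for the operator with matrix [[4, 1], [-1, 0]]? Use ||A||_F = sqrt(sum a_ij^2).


||A||_F^2 = sum a_ij^2
= 4^2 + 1^2 + (-1)^2 + 0^2
= 16 + 1 + 1 + 0 = 18
||A||_F = sqrt(18) = 4.2426

4.2426


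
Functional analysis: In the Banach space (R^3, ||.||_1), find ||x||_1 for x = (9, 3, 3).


The l^1 norm equals the sum of absolute values of all components.
||x||_1 = 9 + 3 + 3
= 15

15.0000


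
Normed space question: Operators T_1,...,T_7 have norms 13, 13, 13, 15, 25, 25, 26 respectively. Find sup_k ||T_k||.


By the Uniform Boundedness Principle, the supremum of norms is finite.
sup_k ||T_k|| = max(13, 13, 13, 15, 25, 25, 26) = 26

26


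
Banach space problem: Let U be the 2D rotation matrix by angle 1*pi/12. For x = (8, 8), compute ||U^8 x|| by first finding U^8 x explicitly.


U is a rotation by theta = 1*pi/12
U^8 = rotation by 8*theta = 8*pi/12
cos(8*pi/12) = -0.5000, sin(8*pi/12) = 0.8660
U^8 x = (-0.5000 * 8 - 0.8660 * 8, 0.8660 * 8 + -0.5000 * 8)
= (-10.9282, 2.9282)
||U^8 x|| = sqrt((-10.9282)^2 + 2.9282^2) = sqrt(128.0000) = 11.3137

11.3137


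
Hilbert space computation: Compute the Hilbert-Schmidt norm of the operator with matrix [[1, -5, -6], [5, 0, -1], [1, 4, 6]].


The Hilbert-Schmidt norm is sqrt(sum of squares of all entries).
Sum of squares = 1^2 + (-5)^2 + (-6)^2 + 5^2 + 0^2 + (-1)^2 + 1^2 + 4^2 + 6^2
= 1 + 25 + 36 + 25 + 0 + 1 + 1 + 16 + 36 = 141
||T||_HS = sqrt(141) = 11.8743

11.8743


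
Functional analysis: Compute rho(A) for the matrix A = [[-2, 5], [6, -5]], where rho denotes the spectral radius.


For a 2x2 matrix, eigenvalues satisfy lambda^2 - (trace)*lambda + det = 0
trace = -2 + -5 = -7
det = -2*-5 - 5*6 = -20
discriminant = (-7)^2 - 4*(-20) = 129
spectral radius = max |eigenvalue| = 9.1789

9.1789


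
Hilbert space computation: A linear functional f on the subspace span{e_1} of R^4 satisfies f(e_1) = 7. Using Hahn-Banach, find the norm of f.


The norm of f is given by ||f|| = sup_{||x||=1} |f(x)|.
On span{e_1}, ||e_1|| = 1, so ||f|| = |f(e_1)| / ||e_1||
= |7| / 1 = 7.0000

7.0000


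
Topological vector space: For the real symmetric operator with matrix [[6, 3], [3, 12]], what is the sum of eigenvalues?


For a self-adjoint (symmetric) matrix, the eigenvalues are real.
The sum of eigenvalues equals the trace of the matrix.
trace = 6 + 12 = 18

18


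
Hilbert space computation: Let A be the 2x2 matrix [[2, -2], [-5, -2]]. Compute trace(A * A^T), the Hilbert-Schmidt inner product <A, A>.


trace(A * A^T) = sum of squares of all entries
= 2^2 + (-2)^2 + (-5)^2 + (-2)^2
= 4 + 4 + 25 + 4
= 37

37


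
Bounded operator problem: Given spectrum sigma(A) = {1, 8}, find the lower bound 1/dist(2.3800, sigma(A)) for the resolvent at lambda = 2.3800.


dist(2.3800, {1, 8}) = min(|2.3800 - 1|, |2.3800 - 8|)
= min(1.3800, 5.6200) = 1.3800
Resolvent bound = 1/1.3800 = 0.7246

0.7246


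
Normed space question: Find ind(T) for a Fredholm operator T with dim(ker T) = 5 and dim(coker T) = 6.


The Fredholm index is defined as ind(T) = dim(ker T) - dim(coker T)
= 5 - 6
= -1

-1


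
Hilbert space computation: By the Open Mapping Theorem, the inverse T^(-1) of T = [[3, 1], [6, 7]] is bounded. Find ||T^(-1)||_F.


det(T) = 3*7 - 1*6 = 15
T^(-1) = (1/15) * [[7, -1], [-6, 3]] = [[0.4667, -0.0667], [-0.4000, 0.2000]]
||T^(-1)||_F^2 = 0.4667^2 + (-0.0667)^2 + (-0.4000)^2 + 0.2000^2 = 0.4222
||T^(-1)||_F = sqrt(0.4222) = 0.6498

0.6498


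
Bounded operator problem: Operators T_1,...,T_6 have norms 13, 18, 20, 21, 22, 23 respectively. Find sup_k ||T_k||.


By the Uniform Boundedness Principle, the supremum of norms is finite.
sup_k ||T_k|| = max(13, 18, 20, 21, 22, 23) = 23

23


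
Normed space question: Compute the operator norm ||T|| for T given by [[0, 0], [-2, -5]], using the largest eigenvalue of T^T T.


A^T A = [[4, 10], [10, 25]]
trace(A^T A) = 29, det(A^T A) = 0
discriminant = 29^2 - 4*0 = 841
Largest eigenvalue of A^T A = (trace + sqrt(disc))/2 = 29.0000
||T|| = sqrt(29.0000) = 5.3852

5.3852


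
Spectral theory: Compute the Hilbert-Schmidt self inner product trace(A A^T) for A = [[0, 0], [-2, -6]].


trace(A * A^T) = sum of squares of all entries
= 0^2 + 0^2 + (-2)^2 + (-6)^2
= 0 + 0 + 4 + 36
= 40

40


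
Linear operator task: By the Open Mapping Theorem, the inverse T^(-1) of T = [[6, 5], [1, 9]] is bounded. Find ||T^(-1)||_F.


det(T) = 6*9 - 5*1 = 49
T^(-1) = (1/49) * [[9, -5], [-1, 6]] = [[0.1837, -0.1020], [-0.0204, 0.1224]]
||T^(-1)||_F^2 = 0.1837^2 + (-0.1020)^2 + (-0.0204)^2 + 0.1224^2 = 0.0596
||T^(-1)||_F = sqrt(0.0596) = 0.2440

0.2440


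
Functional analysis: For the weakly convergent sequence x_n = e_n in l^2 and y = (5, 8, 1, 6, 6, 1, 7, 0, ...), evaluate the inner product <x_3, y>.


x_3 = e_3 is the standard basis vector with 1 in position 3.
<x_3, y> = y_3 = 1
As n -> infinity, <x_n, y> -> 0, confirming weak convergence of (x_n) to 0.

1


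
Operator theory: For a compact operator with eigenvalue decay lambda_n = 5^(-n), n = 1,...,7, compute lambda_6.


The eigenvalue formula gives lambda_6 = 1/5^6
= 1/15625
= 6.4000e-05

6.4000e-05


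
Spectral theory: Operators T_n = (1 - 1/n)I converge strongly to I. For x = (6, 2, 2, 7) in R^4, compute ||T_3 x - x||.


T_3 x - x = (1 - 1/3)x - x = -x/3
||x|| = sqrt(93) = 9.6437
||T_3 x - x|| = ||x||/3 = 9.6437/3 = 3.2146

3.2146


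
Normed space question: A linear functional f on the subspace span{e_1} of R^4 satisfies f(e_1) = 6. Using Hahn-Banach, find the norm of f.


The norm of f is given by ||f|| = sup_{||x||=1} |f(x)|.
On span{e_1}, ||e_1|| = 1, so ||f|| = |f(e_1)| / ||e_1||
= |6| / 1 = 6.0000

6.0000


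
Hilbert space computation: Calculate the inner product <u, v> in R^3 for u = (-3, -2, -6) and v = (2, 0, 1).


Computing the standard inner product <u, v> = sum u_i * v_i
= -3*2 + -2*0 + -6*1
= -6 + 0 + -6
= -12

-12


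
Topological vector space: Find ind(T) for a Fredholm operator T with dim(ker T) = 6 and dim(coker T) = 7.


The Fredholm index is defined as ind(T) = dim(ker T) - dim(coker T)
= 6 - 7
= -1

-1


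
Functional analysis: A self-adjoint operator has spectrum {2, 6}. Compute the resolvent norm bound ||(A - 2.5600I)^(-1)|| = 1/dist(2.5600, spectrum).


dist(2.5600, {2, 6}) = min(|2.5600 - 2|, |2.5600 - 6|)
= min(0.5600, 3.4400) = 0.5600
Resolvent bound = 1/0.5600 = 1.7857

1.7857


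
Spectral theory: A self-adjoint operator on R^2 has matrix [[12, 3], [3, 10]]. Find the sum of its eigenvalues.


For a self-adjoint (symmetric) matrix, the eigenvalues are real.
The sum of eigenvalues equals the trace of the matrix.
trace = 12 + 10 = 22

22


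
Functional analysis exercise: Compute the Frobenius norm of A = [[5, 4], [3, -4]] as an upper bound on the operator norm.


||A||_F^2 = sum a_ij^2
= 5^2 + 4^2 + 3^2 + (-4)^2
= 25 + 16 + 9 + 16 = 66
||A||_F = sqrt(66) = 8.1240

8.1240


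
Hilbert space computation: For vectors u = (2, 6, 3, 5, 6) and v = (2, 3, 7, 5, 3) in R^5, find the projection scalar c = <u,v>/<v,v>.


Computing <u,v> = 2*2 + 6*3 + 3*7 + 5*5 + 6*3 = 86
Computing <v,v> = 2^2 + 3^2 + 7^2 + 5^2 + 3^2 = 96
Projection coefficient = 86/96 = 0.8958

0.8958


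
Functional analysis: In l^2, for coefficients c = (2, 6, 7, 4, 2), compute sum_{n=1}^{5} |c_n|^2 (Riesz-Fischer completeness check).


sum |c_n|^2 = 2^2 + 6^2 + 7^2 + 4^2 + 2^2
= 4 + 36 + 49 + 16 + 4
= 109

109


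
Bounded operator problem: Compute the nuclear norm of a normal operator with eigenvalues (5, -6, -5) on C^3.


For a normal operator, singular values equal |eigenvalues|.
Trace norm = sum |lambda_i| = 5 + 6 + 5
= 16

16


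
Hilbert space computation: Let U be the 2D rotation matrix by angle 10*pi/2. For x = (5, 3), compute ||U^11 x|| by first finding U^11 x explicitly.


U is a rotation by theta = 10*pi/2
U^11 = rotation by 11*theta = 110*pi/2 = 2*pi/2 (mod 2*pi)
cos(2*pi/2) = -1.0000, sin(2*pi/2) = 0.0000
U^11 x = (-1.0000 * 5 - 0.0000 * 3, 0.0000 * 5 + -1.0000 * 3)
= (-5.0000, -3.0000)
||U^11 x|| = sqrt((-5.0000)^2 + (-3.0000)^2) = sqrt(34.0000) = 5.8310

5.8310


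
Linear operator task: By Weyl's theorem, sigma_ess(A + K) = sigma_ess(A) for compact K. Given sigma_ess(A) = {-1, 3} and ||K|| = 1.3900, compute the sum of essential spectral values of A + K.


By Weyl's theorem, the essential spectrum is invariant under compact perturbations.
sigma_ess(A + K) = sigma_ess(A) = {-1, 3}
Sum = -1 + 3 = 2

2


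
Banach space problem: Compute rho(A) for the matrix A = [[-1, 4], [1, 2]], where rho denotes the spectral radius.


For a 2x2 matrix, eigenvalues satisfy lambda^2 - (trace)*lambda + det = 0
trace = -1 + 2 = 1
det = -1*2 - 4*1 = -6
discriminant = 1^2 - 4*(-6) = 25
spectral radius = max |eigenvalue| = 3.0000

3.0000


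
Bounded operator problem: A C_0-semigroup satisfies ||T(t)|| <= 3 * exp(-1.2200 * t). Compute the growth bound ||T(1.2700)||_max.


||T(1.2700)|| <= 3 * exp(-1.2200 * 1.2700)
= 3 * exp(-1.5494)
= 3 * 0.2124
= 0.6371

0.6371


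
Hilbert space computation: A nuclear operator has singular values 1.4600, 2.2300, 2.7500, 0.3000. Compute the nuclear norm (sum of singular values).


The nuclear norm is the sum of all singular values.
||T||_1 = 1.4600 + 2.2300 + 2.7500 + 0.3000
= 6.7400

6.7400


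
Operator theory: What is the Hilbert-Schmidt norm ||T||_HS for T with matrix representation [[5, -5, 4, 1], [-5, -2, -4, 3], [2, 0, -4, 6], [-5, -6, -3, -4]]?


The Hilbert-Schmidt norm is sqrt(sum of squares of all entries).
Sum of squares = 5^2 + (-5)^2 + 4^2 + 1^2 + (-5)^2 + (-2)^2 + (-4)^2 + 3^2 + 2^2 + 0^2 + (-4)^2 + 6^2 + (-5)^2 + (-6)^2 + (-3)^2 + (-4)^2
= 25 + 25 + 16 + 1 + 25 + 4 + 16 + 9 + 4 + 0 + 16 + 36 + 25 + 36 + 9 + 16 = 263
||T||_HS = sqrt(263) = 16.2173

16.2173


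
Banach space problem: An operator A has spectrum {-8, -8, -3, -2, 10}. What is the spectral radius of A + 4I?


Spectrum of A + 4I = {-4, -4, 1, 2, 14}
Spectral radius = max |lambda| over the shifted spectrum
= max(4, 4, 1, 2, 14) = 14

14


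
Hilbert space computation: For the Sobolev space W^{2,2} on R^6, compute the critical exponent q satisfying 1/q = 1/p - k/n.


Using the Sobolev embedding formula: 1/q = 1/p - k/n
1/q = 1/2 - 2/6 = 1/6
q = 1/(1/6) = 6

6.0000


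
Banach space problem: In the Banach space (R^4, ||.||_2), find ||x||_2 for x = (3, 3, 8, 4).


The l^2 norm = (sum |x_i|^2)^(1/2)
Sum of 2th powers = 9 + 9 + 64 + 16 = 98
||x||_2 = (98)^(1/2) = 9.8995

9.8995


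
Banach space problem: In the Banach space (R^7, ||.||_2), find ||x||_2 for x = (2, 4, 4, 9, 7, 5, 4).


The l^2 norm = (sum |x_i|^2)^(1/2)
Sum of 2th powers = 4 + 16 + 16 + 81 + 49 + 25 + 16 = 207
||x||_2 = (207)^(1/2) = 14.3875

14.3875


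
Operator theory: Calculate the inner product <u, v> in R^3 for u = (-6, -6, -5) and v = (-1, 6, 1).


Computing the standard inner product <u, v> = sum u_i * v_i
= -6*-1 + -6*6 + -5*1
= 6 + -36 + -5
= -35

-35


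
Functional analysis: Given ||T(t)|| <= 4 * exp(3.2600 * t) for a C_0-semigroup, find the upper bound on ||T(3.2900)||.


||T(3.2900)|| <= 4 * exp(3.2600 * 3.2900)
= 4 * exp(10.7254)
= 4 * 45496.9241
= 181987.6963

181987.6963


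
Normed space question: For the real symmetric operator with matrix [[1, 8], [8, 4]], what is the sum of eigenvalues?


For a self-adjoint (symmetric) matrix, the eigenvalues are real.
The sum of eigenvalues equals the trace of the matrix.
trace = 1 + 4 = 5

5


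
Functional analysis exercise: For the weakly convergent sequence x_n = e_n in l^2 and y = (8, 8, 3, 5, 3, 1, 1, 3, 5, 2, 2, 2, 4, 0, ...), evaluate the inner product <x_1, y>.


x_1 = e_1 is the standard basis vector with 1 in position 1.
<x_1, y> = y_1 = 8
As n -> infinity, <x_n, y> -> 0, confirming weak convergence of (x_n) to 0.

8


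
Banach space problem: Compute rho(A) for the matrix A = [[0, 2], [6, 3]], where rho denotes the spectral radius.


For a 2x2 matrix, eigenvalues satisfy lambda^2 - (trace)*lambda + det = 0
trace = 0 + 3 = 3
det = 0*3 - 2*6 = -12
discriminant = 3^2 - 4*(-12) = 57
spectral radius = max |eigenvalue| = 5.2749

5.2749


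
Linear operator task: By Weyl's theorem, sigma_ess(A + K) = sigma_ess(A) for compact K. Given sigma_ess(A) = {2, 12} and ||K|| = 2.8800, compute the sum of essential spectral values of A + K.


By Weyl's theorem, the essential spectrum is invariant under compact perturbations.
sigma_ess(A + K) = sigma_ess(A) = {2, 12}
Sum = 2 + 12 = 14

14


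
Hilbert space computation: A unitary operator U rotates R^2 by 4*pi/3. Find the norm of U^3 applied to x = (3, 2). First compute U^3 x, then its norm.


U is a rotation by theta = 4*pi/3
U^3 = rotation by 3*theta = 12*pi/3 = 0*pi/3 (mod 2*pi)
cos(0*pi/3) = 1.0000, sin(0*pi/3) = 0.0000
U^3 x = (1.0000 * 3 - 0.0000 * 2, 0.0000 * 3 + 1.0000 * 2)
= (3.0000, 2.0000)
||U^3 x|| = sqrt(3.0000^2 + 2.0000^2) = sqrt(13.0000) = 3.6056

3.6056


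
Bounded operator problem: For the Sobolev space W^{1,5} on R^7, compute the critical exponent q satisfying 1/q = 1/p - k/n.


Using the Sobolev embedding formula: 1/q = 1/p - k/n
1/q = 1/5 - 1/7 = 2/35
q = 1/(2/35) = 35/2 = 17.5000

17.5000


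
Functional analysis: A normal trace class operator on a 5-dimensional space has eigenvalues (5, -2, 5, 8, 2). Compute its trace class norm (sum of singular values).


For a normal operator, singular values equal |eigenvalues|.
Trace norm = sum |lambda_i| = 5 + 2 + 5 + 8 + 2
= 22

22


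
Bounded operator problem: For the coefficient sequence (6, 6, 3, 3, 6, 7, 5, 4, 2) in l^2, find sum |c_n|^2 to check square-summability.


sum |c_n|^2 = 6^2 + 6^2 + 3^2 + 3^2 + 6^2 + 7^2 + 5^2 + 4^2 + 2^2
= 36 + 36 + 9 + 9 + 36 + 49 + 25 + 16 + 4
= 220

220


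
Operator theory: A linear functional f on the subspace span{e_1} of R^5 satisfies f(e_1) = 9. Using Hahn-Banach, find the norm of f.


The norm of f is given by ||f|| = sup_{||x||=1} |f(x)|.
On span{e_1}, ||e_1|| = 1, so ||f|| = |f(e_1)| / ||e_1||
= |9| / 1 = 9.0000

9.0000


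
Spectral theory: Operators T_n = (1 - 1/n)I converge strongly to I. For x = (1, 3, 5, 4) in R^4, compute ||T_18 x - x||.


T_18 x - x = (1 - 1/18)x - x = -x/18
||x|| = sqrt(51) = 7.1414
||T_18 x - x|| = ||x||/18 = 7.1414/18 = 0.3967

0.3967


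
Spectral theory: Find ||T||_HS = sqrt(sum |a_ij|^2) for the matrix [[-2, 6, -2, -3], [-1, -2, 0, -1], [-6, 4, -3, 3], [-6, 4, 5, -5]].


The Hilbert-Schmidt norm is sqrt(sum of squares of all entries).
Sum of squares = (-2)^2 + 6^2 + (-2)^2 + (-3)^2 + (-1)^2 + (-2)^2 + 0^2 + (-1)^2 + (-6)^2 + 4^2 + (-3)^2 + 3^2 + (-6)^2 + 4^2 + 5^2 + (-5)^2
= 4 + 36 + 4 + 9 + 1 + 4 + 0 + 1 + 36 + 16 + 9 + 9 + 36 + 16 + 25 + 25 = 231
||T||_HS = sqrt(231) = 15.1987

15.1987


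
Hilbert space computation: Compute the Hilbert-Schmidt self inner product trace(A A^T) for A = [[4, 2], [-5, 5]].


trace(A * A^T) = sum of squares of all entries
= 4^2 + 2^2 + (-5)^2 + 5^2
= 16 + 4 + 25 + 25
= 70

70


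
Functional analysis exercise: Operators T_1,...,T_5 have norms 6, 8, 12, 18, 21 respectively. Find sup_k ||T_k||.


By the Uniform Boundedness Principle, the supremum of norms is finite.
sup_k ||T_k|| = max(6, 8, 12, 18, 21) = 21

21


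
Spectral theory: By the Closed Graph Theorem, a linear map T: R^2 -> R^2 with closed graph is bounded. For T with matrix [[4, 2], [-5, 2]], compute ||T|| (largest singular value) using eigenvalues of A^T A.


A^T A = [[41, -2], [-2, 8]]
trace(A^T A) = 49, det(A^T A) = 324
discriminant = 49^2 - 4*324 = 1105
Largest eigenvalue of A^T A = (trace + sqrt(disc))/2 = 41.1208
||T|| = sqrt(41.1208) = 6.4125

6.4125


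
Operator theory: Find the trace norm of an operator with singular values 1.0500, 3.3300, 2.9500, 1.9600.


The nuclear norm is the sum of all singular values.
||T||_1 = 1.0500 + 3.3300 + 2.9500 + 1.9600
= 9.2900

9.2900


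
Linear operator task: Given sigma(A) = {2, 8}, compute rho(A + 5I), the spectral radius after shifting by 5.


Spectrum of A + 5I = {7, 13}
Spectral radius = max |lambda| over the shifted spectrum
= max(7, 13) = 13

13


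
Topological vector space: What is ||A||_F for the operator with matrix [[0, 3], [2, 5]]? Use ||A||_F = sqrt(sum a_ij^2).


||A||_F^2 = sum a_ij^2
= 0^2 + 3^2 + 2^2 + 5^2
= 0 + 9 + 4 + 25 = 38
||A||_F = sqrt(38) = 6.1644

6.1644


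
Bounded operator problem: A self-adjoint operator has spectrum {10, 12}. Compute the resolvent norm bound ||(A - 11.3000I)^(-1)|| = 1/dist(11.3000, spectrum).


dist(11.3000, {10, 12}) = min(|11.3000 - 10|, |11.3000 - 12|)
= min(1.3000, 0.7000) = 0.7000
Resolvent bound = 1/0.7000 = 1.4286

1.4286


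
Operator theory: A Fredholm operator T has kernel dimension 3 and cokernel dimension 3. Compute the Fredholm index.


The Fredholm index is defined as ind(T) = dim(ker T) - dim(coker T)
= 3 - 3
= 0

0


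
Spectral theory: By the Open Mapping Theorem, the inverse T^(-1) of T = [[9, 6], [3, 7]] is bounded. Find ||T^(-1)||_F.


det(T) = 9*7 - 6*3 = 45
T^(-1) = (1/45) * [[7, -6], [-3, 9]] = [[0.1556, -0.1333], [-0.0667, 0.2000]]
||T^(-1)||_F^2 = 0.1556^2 + (-0.1333)^2 + (-0.0667)^2 + 0.2000^2 = 0.0864
||T^(-1)||_F = sqrt(0.0864) = 0.2940

0.2940


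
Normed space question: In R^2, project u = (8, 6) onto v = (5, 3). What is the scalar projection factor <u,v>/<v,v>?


Computing <u,v> = 8*5 + 6*3 = 58
Computing <v,v> = 5^2 + 3^2 = 34
Projection coefficient = 58/34 = 1.7059

1.7059


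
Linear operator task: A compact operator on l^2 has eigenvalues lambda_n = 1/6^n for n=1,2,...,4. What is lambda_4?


The eigenvalue formula gives lambda_4 = 1/6^4
= 1/1296
= 7.7160e-04

7.7160e-04


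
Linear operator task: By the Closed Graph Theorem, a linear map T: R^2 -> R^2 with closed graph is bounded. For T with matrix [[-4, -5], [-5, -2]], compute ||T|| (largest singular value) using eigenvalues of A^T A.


A^T A = [[41, 30], [30, 29]]
trace(A^T A) = 70, det(A^T A) = 289
discriminant = 70^2 - 4*289 = 3744
Largest eigenvalue of A^T A = (trace + sqrt(disc))/2 = 65.5941
||T|| = sqrt(65.5941) = 8.0990

8.0990


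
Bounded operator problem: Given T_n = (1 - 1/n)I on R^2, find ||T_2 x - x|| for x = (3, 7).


T_2 x - x = (1 - 1/2)x - x = -x/2
||x|| = sqrt(58) = 7.6158
||T_2 x - x|| = ||x||/2 = 7.6158/2 = 3.8079

3.8079


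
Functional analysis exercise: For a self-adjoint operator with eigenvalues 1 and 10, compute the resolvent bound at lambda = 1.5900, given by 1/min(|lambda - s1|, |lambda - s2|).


dist(1.5900, {1, 10}) = min(|1.5900 - 1|, |1.5900 - 10|)
= min(0.5900, 8.4100) = 0.5900
Resolvent bound = 1/0.5900 = 1.6949

1.6949


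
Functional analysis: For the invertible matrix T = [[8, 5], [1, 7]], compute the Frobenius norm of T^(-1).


det(T) = 8*7 - 5*1 = 51
T^(-1) = (1/51) * [[7, -5], [-1, 8]] = [[0.1373, -0.0980], [-0.0196, 0.1569]]
||T^(-1)||_F^2 = 0.1373^2 + (-0.0980)^2 + (-0.0196)^2 + 0.1569^2 = 0.0534
||T^(-1)||_F = sqrt(0.0534) = 0.2312

0.2312


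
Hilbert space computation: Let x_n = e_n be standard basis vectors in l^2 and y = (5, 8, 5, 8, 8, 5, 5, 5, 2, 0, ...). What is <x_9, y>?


x_9 = e_9 is the standard basis vector with 1 in position 9.
<x_9, y> = y_9 = 2
As n -> infinity, <x_n, y> -> 0, confirming weak convergence of (x_n) to 0.

2


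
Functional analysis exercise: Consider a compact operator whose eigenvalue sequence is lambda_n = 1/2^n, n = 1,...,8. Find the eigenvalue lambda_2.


The eigenvalue formula gives lambda_2 = 1/2^2
= 1/4
= 0.2500

0.2500


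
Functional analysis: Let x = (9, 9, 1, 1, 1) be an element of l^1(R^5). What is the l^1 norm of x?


The l^1 norm equals the sum of absolute values of all components.
||x||_1 = 9 + 9 + 1 + 1 + 1
= 21

21.0000


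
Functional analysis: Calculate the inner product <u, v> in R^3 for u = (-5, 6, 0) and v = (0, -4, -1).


Computing the standard inner product <u, v> = sum u_i * v_i
= -5*0 + 6*-4 + 0*-1
= 0 + -24 + 0
= -24

-24


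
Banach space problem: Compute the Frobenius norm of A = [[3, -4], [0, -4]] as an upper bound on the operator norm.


||A||_F^2 = sum a_ij^2
= 3^2 + (-4)^2 + 0^2 + (-4)^2
= 9 + 16 + 0 + 16 = 41
||A||_F = sqrt(41) = 6.4031

6.4031


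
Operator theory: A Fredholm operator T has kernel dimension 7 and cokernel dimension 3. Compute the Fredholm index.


The Fredholm index is defined as ind(T) = dim(ker T) - dim(coker T)
= 7 - 3
= 4

4


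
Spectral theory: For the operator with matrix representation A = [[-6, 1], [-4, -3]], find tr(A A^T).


trace(A * A^T) = sum of squares of all entries
= (-6)^2 + 1^2 + (-4)^2 + (-3)^2
= 36 + 1 + 16 + 9
= 62

62


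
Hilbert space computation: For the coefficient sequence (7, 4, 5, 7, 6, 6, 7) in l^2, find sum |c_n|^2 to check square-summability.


sum |c_n|^2 = 7^2 + 4^2 + 5^2 + 7^2 + 6^2 + 6^2 + 7^2
= 49 + 16 + 25 + 49 + 36 + 36 + 49
= 260

260


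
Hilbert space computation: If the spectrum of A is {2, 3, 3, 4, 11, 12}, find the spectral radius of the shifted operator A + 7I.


Spectrum of A + 7I = {9, 10, 10, 11, 18, 19}
Spectral radius = max |lambda| over the shifted spectrum
= max(9, 10, 10, 11, 18, 19) = 19

19


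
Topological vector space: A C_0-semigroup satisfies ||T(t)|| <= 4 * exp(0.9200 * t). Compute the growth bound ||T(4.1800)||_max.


||T(4.1800)|| <= 4 * exp(0.9200 * 4.1800)
= 4 * exp(3.8456)
= 4 * 46.7867
= 187.1470

187.1470


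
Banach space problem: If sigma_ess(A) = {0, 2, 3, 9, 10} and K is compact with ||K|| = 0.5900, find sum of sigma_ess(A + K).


By Weyl's theorem, the essential spectrum is invariant under compact perturbations.
sigma_ess(A + K) = sigma_ess(A) = {0, 2, 3, 9, 10}
Sum = 0 + 2 + 3 + 9 + 10 = 24

24


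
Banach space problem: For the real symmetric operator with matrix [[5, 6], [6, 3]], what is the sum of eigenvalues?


For a self-adjoint (symmetric) matrix, the eigenvalues are real.
The sum of eigenvalues equals the trace of the matrix.
trace = 5 + 3 = 8

8


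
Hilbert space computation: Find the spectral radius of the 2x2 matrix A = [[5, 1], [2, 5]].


For a 2x2 matrix, eigenvalues satisfy lambda^2 - (trace)*lambda + det = 0
trace = 5 + 5 = 10
det = 5*5 - 1*2 = 23
discriminant = 10^2 - 4*(23) = 8
spectral radius = max |eigenvalue| = 6.4142

6.4142


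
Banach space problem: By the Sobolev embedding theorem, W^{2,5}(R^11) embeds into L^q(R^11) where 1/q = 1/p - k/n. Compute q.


Using the Sobolev embedding formula: 1/q = 1/p - k/n
1/q = 1/5 - 2/11 = 1/55
q = 1/(1/55) = 55

55.0000


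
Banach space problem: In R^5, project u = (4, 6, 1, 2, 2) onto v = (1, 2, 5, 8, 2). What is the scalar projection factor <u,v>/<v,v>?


Computing <u,v> = 4*1 + 6*2 + 1*5 + 2*8 + 2*2 = 41
Computing <v,v> = 1^2 + 2^2 + 5^2 + 8^2 + 2^2 = 98
Projection coefficient = 41/98 = 0.4184

0.4184


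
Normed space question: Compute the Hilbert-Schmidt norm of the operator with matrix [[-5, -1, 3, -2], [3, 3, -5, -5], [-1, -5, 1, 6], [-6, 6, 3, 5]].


The Hilbert-Schmidt norm is sqrt(sum of squares of all entries).
Sum of squares = (-5)^2 + (-1)^2 + 3^2 + (-2)^2 + 3^2 + 3^2 + (-5)^2 + (-5)^2 + (-1)^2 + (-5)^2 + 1^2 + 6^2 + (-6)^2 + 6^2 + 3^2 + 5^2
= 25 + 1 + 9 + 4 + 9 + 9 + 25 + 25 + 1 + 25 + 1 + 36 + 36 + 36 + 9 + 25 = 276
||T||_HS = sqrt(276) = 16.6132

16.6132


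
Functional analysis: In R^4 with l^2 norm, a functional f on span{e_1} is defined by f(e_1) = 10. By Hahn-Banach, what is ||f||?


The norm of f is given by ||f|| = sup_{||x||=1} |f(x)|.
On span{e_1}, ||e_1|| = 1, so ||f|| = |f(e_1)| / ||e_1||
= |10| / 1 = 10.0000

10.0000


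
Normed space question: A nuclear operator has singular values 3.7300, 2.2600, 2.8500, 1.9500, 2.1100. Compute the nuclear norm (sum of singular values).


The nuclear norm is the sum of all singular values.
||T||_1 = 3.7300 + 2.2600 + 2.8500 + 1.9500 + 2.1100
= 12.9000

12.9000


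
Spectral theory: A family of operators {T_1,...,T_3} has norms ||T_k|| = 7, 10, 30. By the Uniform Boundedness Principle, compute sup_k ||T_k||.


By the Uniform Boundedness Principle, the supremum of norms is finite.
sup_k ||T_k|| = max(7, 10, 30) = 30

30


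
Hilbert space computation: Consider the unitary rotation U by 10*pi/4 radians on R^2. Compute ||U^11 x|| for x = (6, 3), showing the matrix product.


U is a rotation by theta = 10*pi/4
U^11 = rotation by 11*theta = 110*pi/4 = 6*pi/4 (mod 2*pi)
cos(6*pi/4) = 0.0000, sin(6*pi/4) = -1.0000
U^11 x = (0.0000 * 6 - -1.0000 * 3, -1.0000 * 6 + 0.0000 * 3)
= (3.0000, -6.0000)
||U^11 x|| = sqrt(3.0000^2 + (-6.0000)^2) = sqrt(45.0000) = 6.7082

6.7082


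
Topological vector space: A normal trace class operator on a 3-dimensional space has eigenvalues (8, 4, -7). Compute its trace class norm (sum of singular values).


For a normal operator, singular values equal |eigenvalues|.
Trace norm = sum |lambda_i| = 8 + 4 + 7
= 19

19


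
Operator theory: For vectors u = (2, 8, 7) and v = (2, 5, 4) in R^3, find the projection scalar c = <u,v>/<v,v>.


Computing <u,v> = 2*2 + 8*5 + 7*4 = 72
Computing <v,v> = 2^2 + 5^2 + 4^2 = 45
Projection coefficient = 72/45 = 1.6000

1.6000


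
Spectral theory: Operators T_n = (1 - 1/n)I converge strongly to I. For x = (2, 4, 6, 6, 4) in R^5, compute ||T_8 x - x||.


T_8 x - x = (1 - 1/8)x - x = -x/8
||x|| = sqrt(108) = 10.3923
||T_8 x - x|| = ||x||/8 = 10.3923/8 = 1.2990

1.2990


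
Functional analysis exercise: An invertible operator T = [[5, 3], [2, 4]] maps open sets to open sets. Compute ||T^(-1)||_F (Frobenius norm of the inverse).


det(T) = 5*4 - 3*2 = 14
T^(-1) = (1/14) * [[4, -3], [-2, 5]] = [[0.2857, -0.2143], [-0.1429, 0.3571]]
||T^(-1)||_F^2 = 0.2857^2 + (-0.2143)^2 + (-0.1429)^2 + 0.3571^2 = 0.2755
||T^(-1)||_F = sqrt(0.2755) = 0.5249

0.5249


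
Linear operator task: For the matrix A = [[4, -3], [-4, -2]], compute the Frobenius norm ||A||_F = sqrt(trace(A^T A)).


||A||_F^2 = sum a_ij^2
= 4^2 + (-3)^2 + (-4)^2 + (-2)^2
= 16 + 9 + 16 + 4 = 45
||A||_F = sqrt(45) = 6.7082

6.7082


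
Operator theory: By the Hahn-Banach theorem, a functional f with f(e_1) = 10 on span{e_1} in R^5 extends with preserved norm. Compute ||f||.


The norm of f is given by ||f|| = sup_{||x||=1} |f(x)|.
On span{e_1}, ||e_1|| = 1, so ||f|| = |f(e_1)| / ||e_1||
= |10| / 1 = 10.0000

10.0000


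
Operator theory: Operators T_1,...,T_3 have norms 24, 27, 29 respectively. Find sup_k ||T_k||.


By the Uniform Boundedness Principle, the supremum of norms is finite.
sup_k ||T_k|| = max(24, 27, 29) = 29

29


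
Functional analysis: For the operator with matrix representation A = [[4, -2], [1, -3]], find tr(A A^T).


trace(A * A^T) = sum of squares of all entries
= 4^2 + (-2)^2 + 1^2 + (-3)^2
= 16 + 4 + 1 + 9
= 30

30


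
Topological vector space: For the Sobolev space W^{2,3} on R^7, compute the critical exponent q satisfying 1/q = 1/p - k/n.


Using the Sobolev embedding formula: 1/q = 1/p - k/n
1/q = 1/3 - 2/7 = 1/21
q = 1/(1/21) = 21

21.0000


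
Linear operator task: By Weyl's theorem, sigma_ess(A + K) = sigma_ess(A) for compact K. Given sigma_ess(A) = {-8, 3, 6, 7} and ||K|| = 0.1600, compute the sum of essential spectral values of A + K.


By Weyl's theorem, the essential spectrum is invariant under compact perturbations.
sigma_ess(A + K) = sigma_ess(A) = {-8, 3, 6, 7}
Sum = -8 + 3 + 6 + 7 = 8

8


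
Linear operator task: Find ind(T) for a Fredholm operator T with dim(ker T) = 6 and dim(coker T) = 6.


The Fredholm index is defined as ind(T) = dim(ker T) - dim(coker T)
= 6 - 6
= 0

0


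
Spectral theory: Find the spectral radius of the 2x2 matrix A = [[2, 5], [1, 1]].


For a 2x2 matrix, eigenvalues satisfy lambda^2 - (trace)*lambda + det = 0
trace = 2 + 1 = 3
det = 2*1 - 5*1 = -3
discriminant = 3^2 - 4*(-3) = 21
spectral radius = max |eigenvalue| = 3.7913

3.7913


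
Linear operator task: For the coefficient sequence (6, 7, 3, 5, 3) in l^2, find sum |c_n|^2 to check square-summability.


sum |c_n|^2 = 6^2 + 7^2 + 3^2 + 5^2 + 3^2
= 36 + 49 + 9 + 25 + 9
= 128

128


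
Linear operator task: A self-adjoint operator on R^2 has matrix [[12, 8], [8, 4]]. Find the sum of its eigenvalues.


For a self-adjoint (symmetric) matrix, the eigenvalues are real.
The sum of eigenvalues equals the trace of the matrix.
trace = 12 + 4 = 16

16


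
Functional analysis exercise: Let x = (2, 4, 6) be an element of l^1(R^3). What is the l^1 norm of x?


The l^1 norm equals the sum of absolute values of all components.
||x||_1 = 2 + 4 + 6
= 12

12.0000


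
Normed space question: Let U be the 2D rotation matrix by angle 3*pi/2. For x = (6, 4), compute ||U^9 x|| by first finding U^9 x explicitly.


U is a rotation by theta = 3*pi/2
U^9 = rotation by 9*theta = 27*pi/2 = 3*pi/2 (mod 2*pi)
cos(3*pi/2) = 0.0000, sin(3*pi/2) = -1.0000
U^9 x = (0.0000 * 6 - -1.0000 * 4, -1.0000 * 6 + 0.0000 * 4)
= (4.0000, -6.0000)
||U^9 x|| = sqrt(4.0000^2 + (-6.0000)^2) = sqrt(52.0000) = 7.2111

7.2111


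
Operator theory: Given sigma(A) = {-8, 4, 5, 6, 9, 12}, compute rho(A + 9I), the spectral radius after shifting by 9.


Spectrum of A + 9I = {1, 13, 14, 15, 18, 21}
Spectral radius = max |lambda| over the shifted spectrum
= max(1, 13, 14, 15, 18, 21) = 21

21


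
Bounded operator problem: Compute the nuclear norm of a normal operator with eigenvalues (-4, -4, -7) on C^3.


For a normal operator, singular values equal |eigenvalues|.
Trace norm = sum |lambda_i| = 4 + 4 + 7
= 15

15


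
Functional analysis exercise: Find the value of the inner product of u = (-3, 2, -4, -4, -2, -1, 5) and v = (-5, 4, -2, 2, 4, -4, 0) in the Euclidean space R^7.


Computing the standard inner product <u, v> = sum u_i * v_i
= -3*-5 + 2*4 + -4*-2 + -4*2 + -2*4 + -1*-4 + 5*0
= 15 + 8 + 8 + -8 + -8 + 4 + 0
= 19

19


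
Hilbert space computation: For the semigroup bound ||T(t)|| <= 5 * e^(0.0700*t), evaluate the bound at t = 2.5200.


||T(2.5200)|| <= 5 * exp(0.0700 * 2.5200)
= 5 * exp(0.1764)
= 5 * 1.1929
= 5.9646

5.9646


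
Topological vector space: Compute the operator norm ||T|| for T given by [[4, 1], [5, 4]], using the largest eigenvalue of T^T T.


A^T A = [[41, 24], [24, 17]]
trace(A^T A) = 58, det(A^T A) = 121
discriminant = 58^2 - 4*121 = 2880
Largest eigenvalue of A^T A = (trace + sqrt(disc))/2 = 55.8328
||T|| = sqrt(55.8328) = 7.4721

7.4721


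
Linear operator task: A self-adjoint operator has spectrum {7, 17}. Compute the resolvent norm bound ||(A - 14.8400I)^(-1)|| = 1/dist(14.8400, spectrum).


dist(14.8400, {7, 17}) = min(|14.8400 - 7|, |14.8400 - 17|)
= min(7.8400, 2.1600) = 2.1600
Resolvent bound = 1/2.1600 = 0.4630

0.4630


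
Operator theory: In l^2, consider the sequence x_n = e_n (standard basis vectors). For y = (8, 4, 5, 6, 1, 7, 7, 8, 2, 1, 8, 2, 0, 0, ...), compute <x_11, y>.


x_11 = e_11 is the standard basis vector with 1 in position 11.
<x_11, y> = y_11 = 8
As n -> infinity, <x_n, y> -> 0, confirming weak convergence of (x_n) to 0.

8


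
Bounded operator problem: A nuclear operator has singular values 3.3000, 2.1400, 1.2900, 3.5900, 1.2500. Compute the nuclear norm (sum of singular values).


The nuclear norm is the sum of all singular values.
||T||_1 = 3.3000 + 2.1400 + 1.2900 + 3.5900 + 1.2500
= 11.5700

11.5700


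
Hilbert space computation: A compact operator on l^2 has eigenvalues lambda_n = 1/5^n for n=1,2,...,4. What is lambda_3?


The eigenvalue formula gives lambda_3 = 1/5^3
= 1/125
= 0.0080

0.0080


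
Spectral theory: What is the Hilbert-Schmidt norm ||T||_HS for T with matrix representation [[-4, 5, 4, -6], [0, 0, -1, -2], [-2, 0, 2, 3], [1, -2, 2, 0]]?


The Hilbert-Schmidt norm is sqrt(sum of squares of all entries).
Sum of squares = (-4)^2 + 5^2 + 4^2 + (-6)^2 + 0^2 + 0^2 + (-1)^2 + (-2)^2 + (-2)^2 + 0^2 + 2^2 + 3^2 + 1^2 + (-2)^2 + 2^2 + 0^2
= 16 + 25 + 16 + 36 + 0 + 0 + 1 + 4 + 4 + 0 + 4 + 9 + 1 + 4 + 4 + 0 = 124
||T||_HS = sqrt(124) = 11.1355

11.1355


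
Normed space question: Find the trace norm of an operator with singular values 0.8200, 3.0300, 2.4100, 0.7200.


The nuclear norm is the sum of all singular values.
||T||_1 = 0.8200 + 3.0300 + 2.4100 + 0.7200
= 6.9800

6.9800


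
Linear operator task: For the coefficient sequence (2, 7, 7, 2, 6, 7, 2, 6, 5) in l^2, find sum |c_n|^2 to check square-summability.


sum |c_n|^2 = 2^2 + 7^2 + 7^2 + 2^2 + 6^2 + 7^2 + 2^2 + 6^2 + 5^2
= 4 + 49 + 49 + 4 + 36 + 49 + 4 + 36 + 25
= 256

256


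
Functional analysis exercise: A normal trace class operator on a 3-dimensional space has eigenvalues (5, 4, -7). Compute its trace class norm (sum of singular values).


For a normal operator, singular values equal |eigenvalues|.
Trace norm = sum |lambda_i| = 5 + 4 + 7
= 16

16


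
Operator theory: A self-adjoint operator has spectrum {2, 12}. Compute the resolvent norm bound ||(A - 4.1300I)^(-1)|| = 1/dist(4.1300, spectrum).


dist(4.1300, {2, 12}) = min(|4.1300 - 2|, |4.1300 - 12|)
= min(2.1300, 7.8700) = 2.1300
Resolvent bound = 1/2.1300 = 0.4695

0.4695


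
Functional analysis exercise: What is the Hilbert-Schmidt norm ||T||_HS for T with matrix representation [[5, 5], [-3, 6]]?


The Hilbert-Schmidt norm is sqrt(sum of squares of all entries).
Sum of squares = 5^2 + 5^2 + (-3)^2 + 6^2
= 25 + 25 + 9 + 36 = 95
||T||_HS = sqrt(95) = 9.7468

9.7468


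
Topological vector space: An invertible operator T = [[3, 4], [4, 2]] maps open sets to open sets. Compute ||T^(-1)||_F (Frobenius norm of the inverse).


det(T) = 3*2 - 4*4 = -10
T^(-1) = (1/-10) * [[2, -4], [-4, 3]] = [[-0.2000, 0.4000], [0.4000, -0.3000]]
||T^(-1)||_F^2 = (-0.2000)^2 + 0.4000^2 + 0.4000^2 + (-0.3000)^2 = 0.4500
||T^(-1)||_F = sqrt(0.4500) = 0.6708

0.6708


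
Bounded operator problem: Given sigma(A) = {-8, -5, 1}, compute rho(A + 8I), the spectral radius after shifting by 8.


Spectrum of A + 8I = {0, 3, 9}
Spectral radius = max |lambda| over the shifted spectrum
= max(0, 3, 9) = 9

9


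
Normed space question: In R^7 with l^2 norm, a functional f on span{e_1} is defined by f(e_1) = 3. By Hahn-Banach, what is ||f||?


The norm of f is given by ||f|| = sup_{||x||=1} |f(x)|.
On span{e_1}, ||e_1|| = 1, so ||f|| = |f(e_1)| / ||e_1||
= |3| / 1 = 3.0000

3.0000


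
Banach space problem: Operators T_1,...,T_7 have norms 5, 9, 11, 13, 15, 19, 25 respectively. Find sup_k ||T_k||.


By the Uniform Boundedness Principle, the supremum of norms is finite.
sup_k ||T_k|| = max(5, 9, 11, 13, 15, 19, 25) = 25

25


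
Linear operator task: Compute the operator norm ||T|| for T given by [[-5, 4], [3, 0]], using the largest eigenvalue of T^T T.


A^T A = [[34, -20], [-20, 16]]
trace(A^T A) = 50, det(A^T A) = 144
discriminant = 50^2 - 4*144 = 1924
Largest eigenvalue of A^T A = (trace + sqrt(disc))/2 = 46.9317
||T|| = sqrt(46.9317) = 6.8507

6.8507


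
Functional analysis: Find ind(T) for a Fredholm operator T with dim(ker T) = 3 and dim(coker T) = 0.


The Fredholm index is defined as ind(T) = dim(ker T) - dim(coker T)
= 3 - 0
= 3

3


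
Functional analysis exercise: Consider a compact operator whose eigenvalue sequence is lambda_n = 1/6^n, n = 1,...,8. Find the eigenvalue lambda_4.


The eigenvalue formula gives lambda_4 = 1/6^4
= 1/1296
= 7.7160e-04

7.7160e-04


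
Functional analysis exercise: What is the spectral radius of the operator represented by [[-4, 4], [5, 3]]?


For a 2x2 matrix, eigenvalues satisfy lambda^2 - (trace)*lambda + det = 0
trace = -4 + 3 = -1
det = -4*3 - 4*5 = -32
discriminant = (-1)^2 - 4*(-32) = 129
spectral radius = max |eigenvalue| = 6.1789

6.1789


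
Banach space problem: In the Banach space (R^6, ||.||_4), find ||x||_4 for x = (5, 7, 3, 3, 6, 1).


The l^4 norm = (sum |x_i|^4)^(1/4)
Sum of 4th powers = 625 + 2401 + 81 + 81 + 1296 + 1 = 4485
||x||_4 = (4485)^(1/4) = 8.1835

8.1835


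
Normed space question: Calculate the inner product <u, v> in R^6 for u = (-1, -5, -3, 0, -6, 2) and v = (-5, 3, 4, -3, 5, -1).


Computing the standard inner product <u, v> = sum u_i * v_i
= -1*-5 + -5*3 + -3*4 + 0*-3 + -6*5 + 2*-1
= 5 + -15 + -12 + 0 + -30 + -2
= -54

-54


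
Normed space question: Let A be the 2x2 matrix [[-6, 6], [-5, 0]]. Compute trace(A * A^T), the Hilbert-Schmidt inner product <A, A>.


trace(A * A^T) = sum of squares of all entries
= (-6)^2 + 6^2 + (-5)^2 + 0^2
= 36 + 36 + 25 + 0
= 97

97


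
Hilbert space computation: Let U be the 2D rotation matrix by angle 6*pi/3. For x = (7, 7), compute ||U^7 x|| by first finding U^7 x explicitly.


U is a rotation by theta = 6*pi/3
U^7 = rotation by 7*theta = 42*pi/3 = 0*pi/3 (mod 2*pi)
cos(0*pi/3) = 1.0000, sin(0*pi/3) = 0.0000
U^7 x = (1.0000 * 7 - 0.0000 * 7, 0.0000 * 7 + 1.0000 * 7)
= (7.0000, 7.0000)
||U^7 x|| = sqrt(7.0000^2 + 7.0000^2) = sqrt(98.0000) = 9.8995

9.8995


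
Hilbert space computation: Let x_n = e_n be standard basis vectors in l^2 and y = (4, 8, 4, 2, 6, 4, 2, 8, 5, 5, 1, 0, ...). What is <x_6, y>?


x_6 = e_6 is the standard basis vector with 1 in position 6.
<x_6, y> = y_6 = 4
As n -> infinity, <x_n, y> -> 0, confirming weak convergence of (x_n) to 0.

4


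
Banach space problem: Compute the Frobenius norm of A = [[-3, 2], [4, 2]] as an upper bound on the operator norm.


||A||_F^2 = sum a_ij^2
= (-3)^2 + 2^2 + 4^2 + 2^2
= 9 + 4 + 16 + 4 = 33
||A||_F = sqrt(33) = 5.7446

5.7446
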